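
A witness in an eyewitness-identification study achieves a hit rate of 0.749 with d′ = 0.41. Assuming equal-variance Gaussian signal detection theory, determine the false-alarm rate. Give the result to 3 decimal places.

false-alarm rate = 0.603

z(hit rate) = z(0.749) = 0.6713
z(FA) = z(H) − d' = 0.6713 − 0.41 = 0.2613
false-alarm rate = Φ(0.2613) = 0.6031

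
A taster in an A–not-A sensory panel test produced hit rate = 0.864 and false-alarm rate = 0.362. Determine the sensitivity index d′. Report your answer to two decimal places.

Φ⁻¹(H) = Φ⁻¹(0.864) = 1.0985
Φ⁻¹(FA) = Φ⁻¹(0.362) = -0.3531
d' = z(H) − z(FA) = 1.0985 − (-0.3531) = 1.4516

d′ = 1.45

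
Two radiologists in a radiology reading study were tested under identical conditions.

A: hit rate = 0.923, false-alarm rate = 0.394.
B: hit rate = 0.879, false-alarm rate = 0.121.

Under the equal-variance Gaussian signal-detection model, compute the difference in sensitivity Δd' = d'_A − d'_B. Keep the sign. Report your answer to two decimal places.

A: z(0.923) = 1.426, z(0.394) = -0.269, d' = 1.695
B: z(0.879) = 1.170, z(0.121) = -1.170, d' = 2.340
Δd' = d'_A − d'_B = 1.695 − 2.340 = -0.645
B has the higher sensitivity.

Δd' = -0.65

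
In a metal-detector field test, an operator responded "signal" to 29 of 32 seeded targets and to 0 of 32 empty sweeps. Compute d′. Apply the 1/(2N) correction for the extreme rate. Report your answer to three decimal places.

The false-alarm rate is 0/32 = 0, so apply the 1/(2N) correction: FA → 1/(2·32) = 0.01562.
z(H) = z(0.90625) = 1.3180
z(FA) = z(0.01562) = -2.1540
d' = 1.3180 − (-2.1540) = 3.4720

d′ = 3.472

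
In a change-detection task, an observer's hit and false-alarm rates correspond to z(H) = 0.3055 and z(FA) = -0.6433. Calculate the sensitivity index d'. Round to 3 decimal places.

d' = 0.949

d' = z(H) − z(FA) = 0.3055 − (-0.6433) = 0.9488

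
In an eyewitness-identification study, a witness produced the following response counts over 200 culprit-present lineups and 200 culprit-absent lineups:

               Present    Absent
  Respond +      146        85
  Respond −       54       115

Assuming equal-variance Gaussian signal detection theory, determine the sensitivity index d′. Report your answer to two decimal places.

d′ = 0.80

H = 146/200 = 0.7300
FA = 85/200 = 0.4250
z(0.7300) = 0.613, z(0.4250) = -0.189
d' = z(H) − z(FA) = 0.613 − (-0.189) = 0.802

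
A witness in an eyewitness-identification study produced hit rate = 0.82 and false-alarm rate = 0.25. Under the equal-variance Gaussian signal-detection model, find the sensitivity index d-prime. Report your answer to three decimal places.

d-prime = 1.590

Φ⁻¹(0.82) = 0.9154, Φ⁻¹(0.25) = -0.6745
d' = z(H) − z(FA) = 0.9154 − (-0.6745) = 1.5899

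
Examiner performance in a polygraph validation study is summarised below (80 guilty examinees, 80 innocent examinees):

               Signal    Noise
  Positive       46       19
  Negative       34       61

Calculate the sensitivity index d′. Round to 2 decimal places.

d′ = 0.90

H = 46/80 = 0.5750
FA = 19/80 = 0.2375
Φ⁻¹(H) = 0.189
Φ⁻¹(FA) = -0.714
d' = z(H) − z(FA) = 0.189 − (-0.714) = 0.903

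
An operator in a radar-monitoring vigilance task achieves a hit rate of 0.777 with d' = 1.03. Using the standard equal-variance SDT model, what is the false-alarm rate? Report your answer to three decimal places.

false-alarm rate = 0.394

z(hit rate) = z(0.777) = 0.7621
z(FA) = z(H) − d' = 0.7621 − 1.03 = -0.2679
false-alarm rate = Φ(-0.2679) = 0.3944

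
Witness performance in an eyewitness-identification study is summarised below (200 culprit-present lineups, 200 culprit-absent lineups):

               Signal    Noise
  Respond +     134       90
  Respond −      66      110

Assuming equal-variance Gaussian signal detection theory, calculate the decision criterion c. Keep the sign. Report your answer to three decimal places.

c = -0.157

H = 134/200 = 0.6700
FA = 90/200 = 0.4500
z(0.6700) = 0.4399, z(0.4500) = -0.1257
c = −½·[z(H) + z(FA)] = −0.5 × (0.4399 + (-0.1257)) = -0.1571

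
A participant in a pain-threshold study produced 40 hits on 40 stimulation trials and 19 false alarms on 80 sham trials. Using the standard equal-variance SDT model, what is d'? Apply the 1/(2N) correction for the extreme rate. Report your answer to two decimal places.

d' = 2.96

The hit rate is 40/40 = 1, so apply the 1/(2N) correction: H → 1 − 1/(2·40) = 0.98750.
z(H) = z(0.98750) = 2.241
z(FA) = z(0.23750) = -0.714
d' = 2.241 − (-0.714) = 2.955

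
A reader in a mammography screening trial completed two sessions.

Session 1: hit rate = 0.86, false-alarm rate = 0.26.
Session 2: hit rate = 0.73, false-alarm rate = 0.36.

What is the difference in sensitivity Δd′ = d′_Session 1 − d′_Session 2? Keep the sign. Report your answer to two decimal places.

Δd′ = 0.75

Session 1: z(0.86) = 1.080, z(0.26) = -0.643, d' = 1.723
Session 2: z(0.73) = 0.613, z(0.36) = -0.358, d' = 0.971
Δd' = d'_Session 1 − d'_Session 2 = 1.723 − 0.971 = 0.752
Session 1 has the higher sensitivity.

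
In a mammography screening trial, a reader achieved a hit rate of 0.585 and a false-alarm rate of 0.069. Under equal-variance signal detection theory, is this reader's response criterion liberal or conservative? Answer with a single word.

z(H) = 0.215, z(FA) = -1.483
c = −½·(z(H) + z(FA)) = 0.634
c > 0 → conservative criterion (biased toward responding “no”).

conservative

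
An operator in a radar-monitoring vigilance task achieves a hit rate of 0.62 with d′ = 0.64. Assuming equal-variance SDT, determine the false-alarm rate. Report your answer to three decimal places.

z(hit rate) = z(0.62) = 0.3055
z(FA) = z(H) − d' = 0.3055 − 0.64 = -0.3345
false-alarm rate = Φ(-0.3345) = 0.3690

false-alarm rate = 0.369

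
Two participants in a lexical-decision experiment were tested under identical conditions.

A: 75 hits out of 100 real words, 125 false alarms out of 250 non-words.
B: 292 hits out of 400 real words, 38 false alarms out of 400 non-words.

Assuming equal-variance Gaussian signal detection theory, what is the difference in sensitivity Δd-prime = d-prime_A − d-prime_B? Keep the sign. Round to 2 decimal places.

Δd-prime = -1.25

A: z(0.7500) = 0.674, z(0.5000) = 0.000, d' = 0.674
B: z(0.7300) = 0.613, z(0.0950) = -1.311, d' = 1.924
Δd' = d'_A − d'_B = 0.674 − 1.924 = -1.250
B has the higher sensitivity.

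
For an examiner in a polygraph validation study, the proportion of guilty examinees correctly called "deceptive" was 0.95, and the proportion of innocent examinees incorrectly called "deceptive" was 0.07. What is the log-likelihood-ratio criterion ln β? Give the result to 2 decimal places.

ln β = -0.26

z(H) = 1.645
z(FA) = -1.476
ln β = −½·[z(H)² − z(FA)²] = −0.5 × (2.706 − 2.179) = -0.2635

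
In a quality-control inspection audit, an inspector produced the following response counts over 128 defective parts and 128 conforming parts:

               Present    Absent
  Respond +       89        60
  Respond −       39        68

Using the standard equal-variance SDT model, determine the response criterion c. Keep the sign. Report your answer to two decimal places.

H = 89/128 = 0.6953
FA = 60/128 = 0.4688
Φ⁻¹(0.6953) = 0.511, Φ⁻¹(0.4688) = -0.078
c = −½·[z(H) + z(FA)] = −0.5 × (0.511 + (-0.078)) = -0.2165
c < 0: the inspector has a liberal response bias.

c = -0.22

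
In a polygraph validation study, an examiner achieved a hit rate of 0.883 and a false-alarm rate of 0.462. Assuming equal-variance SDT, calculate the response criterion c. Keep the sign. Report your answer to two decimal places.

z(H) = z(0.883) = 1.1901
z(FA) = z(0.462) = -0.0954
c = −½·[z(H) + z(FA)] = −0.5 × (1.1901 + (-0.0954)) = -0.54735
c < 0: the examiner has a liberal response bias.

c = -0.55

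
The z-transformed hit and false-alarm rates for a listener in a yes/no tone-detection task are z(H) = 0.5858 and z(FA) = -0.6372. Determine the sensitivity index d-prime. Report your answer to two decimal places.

d' = z(H) − z(FA) = 0.5858 − (-0.6372) = 1.2230

d-prime = 1.22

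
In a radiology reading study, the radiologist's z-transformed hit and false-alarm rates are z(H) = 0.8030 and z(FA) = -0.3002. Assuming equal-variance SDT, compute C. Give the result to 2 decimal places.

C = -0.25

c = −½·[z(H) + z(FA)] = −½·(0.8030 + (-0.3002)) = -0.2514
c < 0: the radiologist has a liberal response bias.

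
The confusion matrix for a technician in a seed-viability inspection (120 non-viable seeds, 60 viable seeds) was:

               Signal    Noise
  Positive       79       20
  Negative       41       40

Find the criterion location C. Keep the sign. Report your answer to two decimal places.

C = 0.01

H = 79/120 = 0.6583
FA = 20/60 = 0.3333
Φ⁻¹(H) = 0.408
Φ⁻¹(FA) = -0.431
c = −½·[z(H) + z(FA)] = −0.5 × (0.408 + (-0.431)) = 0.0115
c > 0: the technician has a conservative response bias.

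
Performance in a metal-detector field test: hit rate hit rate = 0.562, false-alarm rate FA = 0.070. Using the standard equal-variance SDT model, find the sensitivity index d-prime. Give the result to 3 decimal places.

d-prime = 1.632

z(H) = z(0.562) = 0.1560
z(FA) = z(0.070) = -1.4758
d' = z(H) − z(FA) = 0.1560 − (-1.4758) = 1.6318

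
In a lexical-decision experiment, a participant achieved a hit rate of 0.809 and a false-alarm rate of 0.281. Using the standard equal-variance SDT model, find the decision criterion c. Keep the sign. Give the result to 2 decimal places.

z(H) = z(0.809) = 0.8742
z(FA) = z(0.281) = -0.5799
c = −½·[z(H) + z(FA)] = −0.5 × (0.8742 + (-0.5799)) = -0.14715

c = -0.15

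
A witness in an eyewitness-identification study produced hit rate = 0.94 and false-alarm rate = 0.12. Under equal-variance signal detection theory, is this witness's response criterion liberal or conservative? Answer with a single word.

liberal

z(H) = 1.555, z(FA) = -1.175
c = −½·(z(H) + z(FA)) = -0.190
c < 0 → liberal criterion (biased toward responding “yes”).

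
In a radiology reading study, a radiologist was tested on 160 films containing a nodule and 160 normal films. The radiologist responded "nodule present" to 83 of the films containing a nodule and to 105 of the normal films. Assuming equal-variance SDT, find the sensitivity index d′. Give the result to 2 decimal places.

H = 83/160 = 0.5188
FA = 105/160 = 0.6562
z(0.5188) = 0.0471, z(0.6562) = 0.4021
d' = z(H) − z(FA) = 0.0471 − 0.4021 = -0.3550

d′ = -0.36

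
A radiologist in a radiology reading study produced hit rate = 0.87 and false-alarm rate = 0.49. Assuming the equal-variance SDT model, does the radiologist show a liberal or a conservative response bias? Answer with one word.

liberal

z(H) = 1.126, z(FA) = -0.025
c = −½·(z(H) + z(FA)) = -0.5505
c < 0 → liberal criterion (biased toward responding “yes”).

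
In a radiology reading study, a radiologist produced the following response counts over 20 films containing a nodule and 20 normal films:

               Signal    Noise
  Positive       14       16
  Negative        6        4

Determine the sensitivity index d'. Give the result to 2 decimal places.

d' = -0.32

H = 14/20 = 0.7000
FA = 16/20 = 0.8000
Φ⁻¹(0.7000) = 0.5244, Φ⁻¹(0.8000) = 0.8416
d' = z(H) − z(FA) = 0.5244 − 0.8416 = -0.3172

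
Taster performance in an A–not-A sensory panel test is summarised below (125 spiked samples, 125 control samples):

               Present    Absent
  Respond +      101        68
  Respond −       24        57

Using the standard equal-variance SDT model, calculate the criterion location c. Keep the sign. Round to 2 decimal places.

c = -0.49

H = 101/125 = 0.8080
FA = 68/125 = 0.5440
z(H) = z(0.8080) = 0.871
z(FA) = z(0.5440) = 0.111
c = −½·[z(H) + z(FA)] = −0.5 × (0.871 + 0.111) = -0.491
c < 0: the taster has a liberal response bias.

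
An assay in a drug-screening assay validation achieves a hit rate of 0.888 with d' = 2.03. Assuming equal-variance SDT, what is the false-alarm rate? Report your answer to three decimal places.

z(hit rate) = z(0.888) = 1.2160
z(FA) = z(H) − d' = 1.2160 − 2.03 = -0.8140
false-alarm rate = Φ(-0.8140) = 0.2078

false-alarm rate = 0.208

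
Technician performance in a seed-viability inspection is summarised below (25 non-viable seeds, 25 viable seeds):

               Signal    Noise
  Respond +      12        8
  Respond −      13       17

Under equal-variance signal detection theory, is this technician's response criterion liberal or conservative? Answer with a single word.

z(H) = -0.050, z(FA) = -0.468
c = −½·(z(H) + z(FA)) = 0.259
c > 0 → conservative criterion (biased toward responding “no”).

conservative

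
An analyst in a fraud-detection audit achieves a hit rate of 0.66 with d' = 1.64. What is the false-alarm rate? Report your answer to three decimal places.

z(hit rate) = z(0.66) = 0.4125
z(FA) = z(H) − d' = 0.4125 − 1.64 = -1.2275
false-alarm rate = Φ(-1.2275) = 0.1098

false-alarm rate = 0.110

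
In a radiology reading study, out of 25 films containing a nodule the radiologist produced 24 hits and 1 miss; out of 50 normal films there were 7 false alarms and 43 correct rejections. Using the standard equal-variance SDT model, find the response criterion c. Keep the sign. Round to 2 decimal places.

H = 24/25 = 0.9600
FA = 7/50 = 0.1400
z(0.9600) = 1.751, z(0.1400) = -1.080
c = −½·[z(H) + z(FA)] = −0.5 × (1.751 + (-1.080)) = -0.3355
c < 0: the radiologist has a liberal response bias.

c = -0.34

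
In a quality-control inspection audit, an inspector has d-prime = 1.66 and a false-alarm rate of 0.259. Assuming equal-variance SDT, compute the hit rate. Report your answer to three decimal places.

z(false-alarm rate) = z(0.259) = -0.6464
z(H) = z(FA) + d' = -0.6464 + 1.66 = 1.0136
hit rate = Φ(1.0136) = 0.8446

hit rate = 0.845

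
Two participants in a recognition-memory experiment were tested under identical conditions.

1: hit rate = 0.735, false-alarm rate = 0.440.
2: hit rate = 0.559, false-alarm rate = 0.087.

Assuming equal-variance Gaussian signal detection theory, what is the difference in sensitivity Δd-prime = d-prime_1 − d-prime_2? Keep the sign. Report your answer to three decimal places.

1: z(0.735) = 0.6280, z(0.440) = -0.1510, d' = 0.7790
2: z(0.559) = 0.1484, z(0.087) = -1.3595, d' = 1.5079
Δd' = d'_1 − d'_2 = 0.7790 − 1.5079 = -0.7289
2 has the higher sensitivity.

Δd-prime = -0.729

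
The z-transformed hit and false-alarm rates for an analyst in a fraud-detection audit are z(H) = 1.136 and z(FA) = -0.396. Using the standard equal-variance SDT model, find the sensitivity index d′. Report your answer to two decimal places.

d′ = 1.53

d' = z(H) − z(FA) = 1.136 − (-0.396) = 1.532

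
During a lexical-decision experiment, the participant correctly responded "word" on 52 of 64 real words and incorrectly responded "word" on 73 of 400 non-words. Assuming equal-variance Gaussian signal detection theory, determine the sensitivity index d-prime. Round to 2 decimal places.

H = 52/64 = 0.8125
FA = 73/400 = 0.1825
z(H) = z(0.8125) = 0.8871
z(FA) = z(0.1825) = -0.9059
d' = z(H) − z(FA) = 0.8871 − (-0.9059) = 1.7930

d-prime = 1.79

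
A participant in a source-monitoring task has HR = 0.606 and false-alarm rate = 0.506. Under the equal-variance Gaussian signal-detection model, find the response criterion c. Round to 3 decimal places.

Φ⁻¹(H) = 0.2689
Φ⁻¹(FA) = 0.0150
c = −½·[z(H) + z(FA)] = −0.5 × (0.2689 + 0.0150) = -0.14195

c = -0.142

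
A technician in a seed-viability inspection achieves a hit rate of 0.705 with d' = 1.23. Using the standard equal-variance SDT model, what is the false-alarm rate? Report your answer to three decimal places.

z(hit rate) = z(0.705) = 0.5388
z(FA) = z(H) − d' = 0.5388 − 1.23 = -0.6912
false-alarm rate = Φ(-0.6912) = 0.2447

false-alarm rate = 0.245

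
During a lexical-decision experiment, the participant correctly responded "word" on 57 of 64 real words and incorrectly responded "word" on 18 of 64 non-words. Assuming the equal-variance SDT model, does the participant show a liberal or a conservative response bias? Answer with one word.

liberal

z(H) = 1.230, z(FA) = -0.579
c = −½·(z(H) + z(FA)) = -0.3255
c < 0 → liberal criterion (biased toward responding “yes”).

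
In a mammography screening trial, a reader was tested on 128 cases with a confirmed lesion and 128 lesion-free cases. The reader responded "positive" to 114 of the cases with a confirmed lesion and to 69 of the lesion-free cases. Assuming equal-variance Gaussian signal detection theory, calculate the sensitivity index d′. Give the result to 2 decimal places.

H = 114/128 = 0.8906
FA = 69/128 = 0.5391
Φ⁻¹(H) = 1.2297
Φ⁻¹(FA) = 0.0982
d' = z(H) − z(FA) = 1.2297 − 0.0982 = 1.1315

d′ = 1.13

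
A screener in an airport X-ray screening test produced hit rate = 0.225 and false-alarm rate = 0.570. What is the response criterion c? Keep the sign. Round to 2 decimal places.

c = 0.29

z(H) = -0.755
z(FA) = 0.176
c = −½·[z(H) + z(FA)] = −0.5 × (-0.755 + 0.176) = 0.2895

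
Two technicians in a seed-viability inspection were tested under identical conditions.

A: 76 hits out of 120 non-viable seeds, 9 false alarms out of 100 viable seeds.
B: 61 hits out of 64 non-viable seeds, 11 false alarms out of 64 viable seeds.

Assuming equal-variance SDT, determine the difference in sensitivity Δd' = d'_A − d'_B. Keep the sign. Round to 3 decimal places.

A: z(0.6333) = 0.3406, z(0.0900) = -1.3408, d' = 1.6814
B: z(0.9531) = 1.6757, z(0.1719) = -0.9467, d' = 2.6224
Δd' = d'_A − d'_B = 1.6814 − 2.6224 = -0.9410
B has the higher sensitivity.

Δd' = -0.941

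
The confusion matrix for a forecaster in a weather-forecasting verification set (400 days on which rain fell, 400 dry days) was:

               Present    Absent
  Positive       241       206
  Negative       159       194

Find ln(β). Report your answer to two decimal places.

H = 241/400 = 0.6025
FA = 206/400 = 0.5150
z(H) = 0.260
z(FA) = 0.038
ln β = −½·[z(H)² − z(FA)²] = −0.5 × (0.068 − 0.001) = -0.0335

ln β = -0.03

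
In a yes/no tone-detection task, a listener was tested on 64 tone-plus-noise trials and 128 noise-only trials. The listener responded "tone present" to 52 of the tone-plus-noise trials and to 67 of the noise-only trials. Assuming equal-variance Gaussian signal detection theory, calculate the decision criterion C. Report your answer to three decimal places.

C = -0.473

H = 52/64 = 0.8125
FA = 67/128 = 0.5234
Φ⁻¹(H) = Φ⁻¹(0.8125) = 0.8871
Φ⁻¹(FA) = Φ⁻¹(0.5234) = 0.0587
c = −½·[z(H) + z(FA)] = −0.5 × (0.8871 + 0.0587) = -0.4729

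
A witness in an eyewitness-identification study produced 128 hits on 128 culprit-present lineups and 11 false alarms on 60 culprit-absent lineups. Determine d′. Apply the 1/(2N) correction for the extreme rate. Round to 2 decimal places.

The hit rate is 128/128 = 1, so apply the 1/(2N) correction: H → 1 − 1/(2·128) = 0.99609.
z(H) = z(0.99609) = 2.660
z(FA) = z(0.18333) = -0.903
d' = 2.660 − (-0.903) = 3.563

d′ = 3.56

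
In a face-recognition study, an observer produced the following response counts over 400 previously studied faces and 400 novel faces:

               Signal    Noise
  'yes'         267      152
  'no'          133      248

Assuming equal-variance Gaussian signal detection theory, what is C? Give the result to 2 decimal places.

H = 267/400 = 0.6675
FA = 152/400 = 0.3800
Φ⁻¹(H) = Φ⁻¹(0.6675) = 0.4330
Φ⁻¹(FA) = Φ⁻¹(0.3800) = -0.3055
c = −½·[z(H) + z(FA)] = −0.5 × (0.4330 + (-0.3055)) = -0.06375
c < 0: the observer has a liberal response bias.

C = -0.06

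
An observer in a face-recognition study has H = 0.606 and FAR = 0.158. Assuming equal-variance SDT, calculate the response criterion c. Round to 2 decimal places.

c = 0.37

z(H) = z(0.606) = 0.2689
z(FA) = z(0.158) = -1.0027
c = −½·[z(H) + z(FA)] = −0.5 × (0.2689 + (-1.0027)) = 0.3669
c > 0: the observer has a conservative response bias.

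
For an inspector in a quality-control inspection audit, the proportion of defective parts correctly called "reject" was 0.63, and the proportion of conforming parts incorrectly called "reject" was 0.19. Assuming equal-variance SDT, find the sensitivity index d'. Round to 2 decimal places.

d' = 1.21

z(H) = z(0.63) = 0.332
z(FA) = z(0.19) = -0.878
d' = z(H) − z(FA) = 0.332 − (-0.878) = 1.210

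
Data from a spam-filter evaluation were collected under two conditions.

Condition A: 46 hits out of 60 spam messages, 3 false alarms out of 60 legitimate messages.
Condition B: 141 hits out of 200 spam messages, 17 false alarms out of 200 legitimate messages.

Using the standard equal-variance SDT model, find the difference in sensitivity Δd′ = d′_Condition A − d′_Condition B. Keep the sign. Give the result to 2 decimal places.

Δd′ = 0.46

Condition A: z(0.7667) = 0.728, z(0.0500) = -1.645, d' = 2.373
Condition B: z(0.7050) = 0.539, z(0.0850) = -1.372, d' = 1.911
Δd' = d'_Condition A − d'_Condition B = 2.373 − 1.911 = 0.462
Condition A has the higher sensitivity.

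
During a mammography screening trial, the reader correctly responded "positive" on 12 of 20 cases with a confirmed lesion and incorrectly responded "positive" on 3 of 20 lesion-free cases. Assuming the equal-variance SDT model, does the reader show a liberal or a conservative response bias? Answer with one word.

z(H) = 0.253, z(FA) = -1.036
c = −½·(z(H) + z(FA)) = 0.3915
c > 0 → conservative criterion (biased toward responding “no”).

conservative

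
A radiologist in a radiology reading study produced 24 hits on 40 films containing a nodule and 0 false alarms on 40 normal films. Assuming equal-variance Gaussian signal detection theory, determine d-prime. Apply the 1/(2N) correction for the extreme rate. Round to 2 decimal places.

The false-alarm rate is 0/40 = 0, so apply the 1/(2N) correction: FA → 1/(2·40) = 0.01250.
z(H) = z(0.60000) = 0.253
z(FA) = z(0.01250) = -2.241
d' = 0.253 − (-2.241) = 2.494

d-prime = 2.49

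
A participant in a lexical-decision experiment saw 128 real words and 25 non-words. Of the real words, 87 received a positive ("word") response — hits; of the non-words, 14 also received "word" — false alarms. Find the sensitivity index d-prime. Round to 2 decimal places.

d-prime = 0.32

H = 87/128 = 0.6797
FA = 14/25 = 0.5600
Φ⁻¹(H) = Φ⁻¹(0.6797) = 0.4669
Φ⁻¹(FA) = Φ⁻¹(0.5600) = 0.1510
d' = z(H) − z(FA) = 0.4669 − 0.1510 = 0.3159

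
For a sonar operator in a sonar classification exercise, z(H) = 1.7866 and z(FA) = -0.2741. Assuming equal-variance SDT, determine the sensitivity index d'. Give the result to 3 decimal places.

d' = 2.061

d' = z(H) − z(FA) = 1.7866 − (-0.2741) = 2.0607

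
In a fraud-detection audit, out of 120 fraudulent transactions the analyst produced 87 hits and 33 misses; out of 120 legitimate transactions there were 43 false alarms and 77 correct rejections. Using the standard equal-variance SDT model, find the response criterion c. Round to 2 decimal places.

c = -0.12

H = 87/120 = 0.7250
FA = 43/120 = 0.3583
z(0.7250) = 0.598, z(0.3583) = -0.363
c = −½·[z(H) + z(FA)] = −0.5 × (0.598 + (-0.363)) = -0.1175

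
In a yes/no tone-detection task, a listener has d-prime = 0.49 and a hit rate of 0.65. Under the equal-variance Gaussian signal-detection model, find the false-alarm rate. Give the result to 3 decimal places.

z(hit rate) = z(0.65) = 0.3853
z(FA) = z(H) − d' = 0.3853 − 0.49 = -0.1047
false-alarm rate = Φ(-0.1047) = 0.4583

false-alarm rate = 0.458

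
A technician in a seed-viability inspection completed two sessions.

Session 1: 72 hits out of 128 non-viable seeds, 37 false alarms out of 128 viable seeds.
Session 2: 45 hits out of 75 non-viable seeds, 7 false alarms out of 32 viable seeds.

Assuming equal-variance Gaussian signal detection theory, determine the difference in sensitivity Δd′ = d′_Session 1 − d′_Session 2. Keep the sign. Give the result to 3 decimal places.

Δd′ = -0.316

Session 1: z(0.5625) = 0.1573, z(0.2891) = -0.5560, d' = 0.7133
Session 2: z(0.6000) = 0.2533, z(0.2188) = -0.7763, d' = 1.0296
Δd' = d'_Session 1 − d'_Session 2 = 0.7133 − 1.0296 = -0.3163
Session 2 has the higher sensitivity.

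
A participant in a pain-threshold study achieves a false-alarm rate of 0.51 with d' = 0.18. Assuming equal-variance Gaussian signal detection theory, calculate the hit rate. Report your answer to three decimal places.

z(false-alarm rate) = z(0.51) = 0.0251
z(H) = z(FA) + d' = 0.0251 + 0.18 = 0.2051
hit rate = Φ(0.2051) = 0.5813

hit rate = 0.581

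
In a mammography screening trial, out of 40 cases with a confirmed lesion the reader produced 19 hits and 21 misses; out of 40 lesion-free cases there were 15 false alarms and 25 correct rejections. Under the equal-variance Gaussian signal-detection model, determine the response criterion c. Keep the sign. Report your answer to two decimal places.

c = 0.19

H = 19/40 = 0.4750
FA = 15/40 = 0.3750
z(H) = z(0.4750) = -0.0627
z(FA) = z(0.3750) = -0.3186
c = −½·[z(H) + z(FA)] = −0.5 × (-0.0627 + (-0.3186)) = 0.19065
c > 0: the reader has a conservative response bias.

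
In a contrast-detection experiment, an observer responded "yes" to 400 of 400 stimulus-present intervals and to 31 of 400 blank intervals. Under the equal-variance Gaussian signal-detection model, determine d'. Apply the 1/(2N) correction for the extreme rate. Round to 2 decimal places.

The hit rate is 400/400 = 1, so apply the 1/(2N) correction: H → 1 − 1/(2·400) = 0.99875.
z(H) = z(0.99875) = 3.023
z(FA) = z(0.07750) = -1.422
d' = 3.023 − (-1.422) = 4.445

d' = 4.45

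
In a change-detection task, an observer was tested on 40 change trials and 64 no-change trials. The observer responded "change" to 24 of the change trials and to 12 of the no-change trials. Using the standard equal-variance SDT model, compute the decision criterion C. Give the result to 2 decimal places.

C = 0.32

H = 24/40 = 0.6000
FA = 12/64 = 0.1875
z(0.6000) = 0.2533, z(0.1875) = -0.8871
c = −½·[z(H) + z(FA)] = −0.5 × (0.2533 + (-0.8871)) = 0.3169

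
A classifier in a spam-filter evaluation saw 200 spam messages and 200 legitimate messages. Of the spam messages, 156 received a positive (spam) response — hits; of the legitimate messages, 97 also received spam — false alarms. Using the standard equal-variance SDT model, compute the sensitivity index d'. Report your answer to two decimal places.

d' = 0.81

H = 156/200 = 0.7800
FA = 97/200 = 0.4850
Φ⁻¹(H) = 0.7722
Φ⁻¹(FA) = -0.0376
d' = z(H) − z(FA) = 0.7722 − (-0.0376) = 0.8098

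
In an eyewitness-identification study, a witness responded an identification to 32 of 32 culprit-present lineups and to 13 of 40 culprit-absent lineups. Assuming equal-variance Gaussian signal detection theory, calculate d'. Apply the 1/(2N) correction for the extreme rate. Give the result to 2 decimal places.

The hit rate is 32/32 = 1, so apply the 1/(2N) correction: H → 1 − 1/(2·32) = 0.98438.
z(H) = z(0.98438) = 2.154
z(FA) = z(0.32500) = -0.454
d' = 2.154 − (-0.454) = 2.608

d' = 2.61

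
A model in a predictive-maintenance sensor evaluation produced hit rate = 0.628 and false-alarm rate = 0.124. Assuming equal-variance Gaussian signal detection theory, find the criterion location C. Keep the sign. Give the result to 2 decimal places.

z(H) = z(0.628) = 0.327
z(FA) = z(0.124) = -1.155
c = −½·[z(H) + z(FA)] = −0.5 × (0.327 + (-1.155)) = 0.414

C = 0.41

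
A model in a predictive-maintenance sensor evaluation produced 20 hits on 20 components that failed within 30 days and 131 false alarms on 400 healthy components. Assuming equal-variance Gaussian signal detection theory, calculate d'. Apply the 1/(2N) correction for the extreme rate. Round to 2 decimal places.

d' = 2.41

The hit rate is 20/20 = 1, so apply the 1/(2N) correction: H → 1 − 1/(2·20) = 0.97500.
z(H) = z(0.97500) = 1.960
z(FA) = z(0.32750) = -0.447
d' = 1.960 − (-0.447) = 2.407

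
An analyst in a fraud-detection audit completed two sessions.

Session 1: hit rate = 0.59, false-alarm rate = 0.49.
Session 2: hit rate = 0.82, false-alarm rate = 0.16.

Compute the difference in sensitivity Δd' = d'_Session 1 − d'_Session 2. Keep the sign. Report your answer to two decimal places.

Session 1: z(0.59) = 0.228, z(0.49) = -0.025, d' = 0.253
Session 2: z(0.82) = 0.915, z(0.16) = -0.994, d' = 1.909
Δd' = d'_Session 1 − d'_Session 2 = 0.253 − 1.909 = -1.656
Session 2 has the higher sensitivity.

Δd' = -1.66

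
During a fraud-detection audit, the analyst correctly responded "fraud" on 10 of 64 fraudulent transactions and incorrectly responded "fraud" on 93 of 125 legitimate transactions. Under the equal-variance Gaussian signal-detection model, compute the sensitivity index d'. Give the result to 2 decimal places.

H = 10/64 = 0.1562
FA = 93/125 = 0.7440
z(H) = -1.0102
z(FA) = 0.6557
d' = z(H) − z(FA) = -1.0102 − 0.6557 = -1.6659

d' = -1.67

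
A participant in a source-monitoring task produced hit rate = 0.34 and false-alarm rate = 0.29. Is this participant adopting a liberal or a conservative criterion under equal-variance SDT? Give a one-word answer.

z(H) = -0.412, z(FA) = -0.553
c = −½·(z(H) + z(FA)) = 0.4825
c > 0 → conservative criterion (biased toward responding “no”).

conservative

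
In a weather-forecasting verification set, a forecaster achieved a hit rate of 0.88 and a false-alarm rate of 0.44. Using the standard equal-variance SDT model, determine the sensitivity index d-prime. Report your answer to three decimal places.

d-prime = 1.326

z(0.88) = 1.1750, z(0.44) = -0.1510
d' = z(H) − z(FA) = 1.1750 − (-0.1510) = 1.3260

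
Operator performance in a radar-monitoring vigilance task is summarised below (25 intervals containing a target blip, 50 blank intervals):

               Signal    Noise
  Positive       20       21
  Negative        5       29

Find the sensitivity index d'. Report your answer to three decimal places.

H = 20/25 = 0.8000
FA = 21/50 = 0.4200
z(H) = z(0.8000) = 0.8416
z(FA) = z(0.4200) = -0.2019
d' = z(H) − z(FA) = 0.8416 − (-0.2019) = 1.0435

d' = 1.044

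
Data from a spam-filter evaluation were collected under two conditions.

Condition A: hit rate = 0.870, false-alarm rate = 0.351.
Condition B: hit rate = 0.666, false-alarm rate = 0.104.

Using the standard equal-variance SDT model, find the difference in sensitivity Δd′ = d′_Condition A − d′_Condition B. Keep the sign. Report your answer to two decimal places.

Δd′ = -0.18

Condition A: z(0.870) = 1.126, z(0.351) = -0.383, d' = 1.509
Condition B: z(0.666) = 0.429, z(0.104) = -1.259, d' = 1.688
Δd' = d'_Condition A − d'_Condition B = 1.509 − 1.688 = -0.179
Condition B has the higher sensitivity.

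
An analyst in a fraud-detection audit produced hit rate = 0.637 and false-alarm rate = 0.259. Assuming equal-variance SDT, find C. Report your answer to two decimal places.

Φ⁻¹(H) = Φ⁻¹(0.637) = 0.350
Φ⁻¹(FA) = Φ⁻¹(0.259) = -0.646
c = −½·[z(H) + z(FA)] = −0.5 × (0.350 + (-0.646)) = 0.148
c > 0: the analyst has a conservative response bias.

C = 0.15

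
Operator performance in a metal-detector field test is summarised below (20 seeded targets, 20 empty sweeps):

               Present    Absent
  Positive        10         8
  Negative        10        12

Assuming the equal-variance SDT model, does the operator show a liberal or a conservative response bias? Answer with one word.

z(H) = 0.000, z(FA) = -0.253
c = −½·(z(H) + z(FA)) = 0.1265
c > 0 → conservative criterion (biased toward responding “no”).

conservative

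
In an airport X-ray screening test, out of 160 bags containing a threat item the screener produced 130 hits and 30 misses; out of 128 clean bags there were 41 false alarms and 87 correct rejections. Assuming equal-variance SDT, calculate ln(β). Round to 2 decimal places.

ln β = -0.28

H = 130/160 = 0.8125
FA = 41/128 = 0.3203
Φ⁻¹(H) = 0.887
Φ⁻¹(FA) = -0.467
ln β = −½·[z(H)² − z(FA)²] = −0.5 × (0.787 − 0.218) = -0.2845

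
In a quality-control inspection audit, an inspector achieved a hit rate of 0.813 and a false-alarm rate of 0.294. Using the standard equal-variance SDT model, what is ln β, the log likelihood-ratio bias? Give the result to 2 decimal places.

z(0.813) = 0.889, z(0.294) = -0.542
ln β = −½·[z(H)² − z(FA)²] = −0.5 × (0.790 − 0.294) = -0.248

ln β = -0.25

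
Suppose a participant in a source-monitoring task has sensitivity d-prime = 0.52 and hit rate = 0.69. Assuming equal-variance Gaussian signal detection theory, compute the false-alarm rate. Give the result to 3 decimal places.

z(hit rate) = z(0.69) = 0.4959
z(FA) = z(H) − d' = 0.4959 − 0.52 = -0.0241
false-alarm rate = Φ(-0.0241) = 0.4904

false-alarm rate = 0.490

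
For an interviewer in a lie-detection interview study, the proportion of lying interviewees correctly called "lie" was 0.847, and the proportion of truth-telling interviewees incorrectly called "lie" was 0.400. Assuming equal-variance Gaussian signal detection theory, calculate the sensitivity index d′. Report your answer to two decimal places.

d′ = 1.28

z(0.847) = 1.0237, z(0.400) = -0.2533
d' = z(H) − z(FA) = 1.0237 − (-0.2533) = 1.2770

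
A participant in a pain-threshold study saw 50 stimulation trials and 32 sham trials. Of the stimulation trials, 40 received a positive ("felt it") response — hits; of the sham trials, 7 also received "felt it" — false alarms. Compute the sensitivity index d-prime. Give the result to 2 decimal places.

H = 40/50 = 0.8000
FA = 7/32 = 0.2188
z(H) = z(0.8000) = 0.8416
z(FA) = z(0.2188) = -0.7763
d' = z(H) − z(FA) = 0.8416 − (-0.7763) = 1.6179

d-prime = 1.62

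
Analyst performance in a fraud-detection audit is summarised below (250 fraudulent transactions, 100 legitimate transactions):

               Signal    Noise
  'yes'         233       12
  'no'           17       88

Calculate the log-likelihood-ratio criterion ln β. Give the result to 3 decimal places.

H = 233/250 = 0.9320
FA = 12/100 = 0.1200
z(H) = 1.4909
z(FA) = -1.1750
ln β = −½·[z(H)² − z(FA)²] = −0.5 × (2.2228 − 1.3806) = -0.4211

ln β = -0.421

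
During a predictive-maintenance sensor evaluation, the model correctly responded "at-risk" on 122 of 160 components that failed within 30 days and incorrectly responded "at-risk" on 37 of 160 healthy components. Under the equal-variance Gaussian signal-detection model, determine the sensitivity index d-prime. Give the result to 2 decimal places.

H = 122/160 = 0.7625
FA = 37/160 = 0.2313
z(0.7625) = 0.7144, z(0.2313) = -0.7346
d' = z(H) − z(FA) = 0.7144 − (-0.7346) = 1.4490

d-prime = 1.45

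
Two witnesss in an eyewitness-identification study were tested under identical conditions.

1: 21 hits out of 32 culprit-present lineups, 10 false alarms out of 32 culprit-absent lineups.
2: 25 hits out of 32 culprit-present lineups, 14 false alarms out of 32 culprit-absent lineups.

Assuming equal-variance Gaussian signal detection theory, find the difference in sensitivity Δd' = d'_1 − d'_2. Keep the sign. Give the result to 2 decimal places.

1: z(0.6562) = 0.402, z(0.3125) = -0.489, d' = 0.891
2: z(0.7812) = 0.776, z(0.4375) = -0.157, d' = 0.933
Δd' = d'_1 − d'_2 = 0.891 − 0.933 = -0.042
2 has the higher sensitivity.

Δd' = -0.04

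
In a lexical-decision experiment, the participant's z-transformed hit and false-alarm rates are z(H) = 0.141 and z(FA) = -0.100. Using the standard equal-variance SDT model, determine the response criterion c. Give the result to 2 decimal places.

c = −½·[z(H) + z(FA)] = −½·(0.141 + (-0.100)) = -0.0205

c = -0.02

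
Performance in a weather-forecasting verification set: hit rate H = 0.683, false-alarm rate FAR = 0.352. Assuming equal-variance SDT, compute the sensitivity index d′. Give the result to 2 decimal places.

d′ = 0.86

z(H) = z(0.683) = 0.476
z(FA) = z(0.352) = -0.380
d' = z(H) − z(FA) = 0.476 − (-0.380) = 0.856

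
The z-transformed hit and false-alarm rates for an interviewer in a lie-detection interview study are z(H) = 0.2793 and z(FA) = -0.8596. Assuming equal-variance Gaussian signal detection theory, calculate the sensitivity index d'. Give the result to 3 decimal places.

d' = z(H) − z(FA) = 0.2793 − (-0.8596) = 1.1389

d' = 1.139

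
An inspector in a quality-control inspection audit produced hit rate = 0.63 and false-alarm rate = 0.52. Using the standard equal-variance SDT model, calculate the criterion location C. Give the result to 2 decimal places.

C = -0.19

z(H) = 0.3319
z(FA) = 0.0502
c = −½·[z(H) + z(FA)] = −0.5 × (0.3319 + 0.0502) = -0.19105
c < 0: the inspector has a liberal response bias.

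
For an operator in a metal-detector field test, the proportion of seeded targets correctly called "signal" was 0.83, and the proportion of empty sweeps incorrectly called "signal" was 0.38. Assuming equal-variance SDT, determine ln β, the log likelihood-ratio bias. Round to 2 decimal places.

z(0.83) = 0.954, z(0.38) = -0.305
ln β = −½·[z(H)² − z(FA)²] = −0.5 × (0.910 − 0.093) = -0.4085

ln β = -0.41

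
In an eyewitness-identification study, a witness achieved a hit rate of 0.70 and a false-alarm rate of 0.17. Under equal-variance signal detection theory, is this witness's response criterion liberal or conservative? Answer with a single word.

z(H) = 0.524, z(FA) = -0.954
c = −½·(z(H) + z(FA)) = 0.215
c > 0 → conservative criterion (biased toward responding “no”).

conservative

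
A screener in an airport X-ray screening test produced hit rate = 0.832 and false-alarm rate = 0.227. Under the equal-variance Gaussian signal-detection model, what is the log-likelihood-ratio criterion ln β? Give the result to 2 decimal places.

ln β = -0.18

z(H) = 0.962
z(FA) = -0.749
ln β = −½·[z(H)² − z(FA)²] = −0.5 × (0.925 − 0.561) = -0.182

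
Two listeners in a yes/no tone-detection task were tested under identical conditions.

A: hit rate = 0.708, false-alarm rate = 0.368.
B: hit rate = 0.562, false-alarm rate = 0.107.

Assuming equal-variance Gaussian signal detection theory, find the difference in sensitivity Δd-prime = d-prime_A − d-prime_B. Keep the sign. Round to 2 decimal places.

A: z(0.708) = 0.548, z(0.368) = -0.337, d' = 0.885
B: z(0.562) = 0.156, z(0.107) = -1.243, d' = 1.399
Δd' = d'_A − d'_B = 0.885 − 1.399 = -0.514
B has the higher sensitivity.

Δd-prime = -0.51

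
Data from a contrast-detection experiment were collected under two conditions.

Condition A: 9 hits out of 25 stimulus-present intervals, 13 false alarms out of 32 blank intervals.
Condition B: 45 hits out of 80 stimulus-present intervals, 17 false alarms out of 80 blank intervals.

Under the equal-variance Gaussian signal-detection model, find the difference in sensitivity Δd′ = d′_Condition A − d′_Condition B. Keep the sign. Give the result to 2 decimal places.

Condition A: z(0.3600) = -0.358, z(0.4062) = -0.237, d' = -0.121
Condition B: z(0.5625) = 0.157, z(0.2125) = -0.798, d' = 0.955
Δd' = d'_Condition A − d'_Condition B = -0.121 − 0.955 = -1.076
Condition B has the higher sensitivity.

Δd′ = -1.08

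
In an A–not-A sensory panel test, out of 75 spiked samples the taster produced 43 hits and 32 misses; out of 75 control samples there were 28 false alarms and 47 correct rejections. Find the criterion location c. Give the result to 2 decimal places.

c = 0.07

H = 43/75 = 0.5733
FA = 28/75 = 0.3733
z(H) = z(0.5733) = 0.1848
z(FA) = z(0.3733) = -0.3231
c = −½·[z(H) + z(FA)] = −0.5 × (0.1848 + (-0.3231)) = 0.06915
c > 0: the taster has a conservative response bias.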